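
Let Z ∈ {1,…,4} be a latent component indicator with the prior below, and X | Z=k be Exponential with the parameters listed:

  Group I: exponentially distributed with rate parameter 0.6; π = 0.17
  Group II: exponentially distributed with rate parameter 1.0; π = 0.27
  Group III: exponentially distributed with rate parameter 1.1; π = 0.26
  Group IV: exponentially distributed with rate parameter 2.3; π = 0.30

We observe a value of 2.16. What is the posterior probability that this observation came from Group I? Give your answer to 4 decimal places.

0.3087

P(component k | x) = π_k·f_k(x) / marginal(x), where marginal(x) = Σ_j π_j·f_j(x).
Component likelihoods at x = 2.16:
  p_I = 0.6·e^(−0.6·2.16) = 0.6·e^(−1.2960) = 0.164174
  p_II = 1.0·e^(−1.0·2.16) = 1.0·e^(−2.1600) = 0.115325
  p_III = 1.1·e^(−1.1·2.16) = 1.1·e^(−2.3760) = 0.102214
  p_IV = 2.3·e^(−2.3·2.16) = 2.3·e^(−4.9680) = 0.0160012
Multiply by the mixture weights:
  π_I·p_I = 0.17 × 0.164174 = 0.0279097
  π_II·p_II = 0.27 × 0.115325 = 0.0311378
  π_III·p_III = 0.26 × 0.102214 = 0.0265756
  π_IV·p_IV = 0.30 × 0.0160012 = 0.00480036
Evidence: 0.0279097 + 0.0311378 + 0.0265756 + 0.00480036 = 0.0904234
Responsibility of Group I: 0.0279097 / 0.0904234 ≈ 0.3087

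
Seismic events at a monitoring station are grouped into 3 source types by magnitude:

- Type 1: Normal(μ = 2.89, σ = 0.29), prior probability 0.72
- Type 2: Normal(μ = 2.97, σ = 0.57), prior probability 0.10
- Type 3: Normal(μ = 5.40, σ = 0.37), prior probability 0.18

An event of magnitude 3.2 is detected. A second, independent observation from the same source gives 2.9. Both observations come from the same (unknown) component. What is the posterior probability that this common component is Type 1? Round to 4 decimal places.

0.9449

By Bayes' theorem, P(k | x) = P(Z=k) f_k(x) / Σ_j P(Z=j) f_j(x).
Since both observations come from the same component, the likelihood for component k is f_k(x₁)·f_k(x₂).
  L_1 = [0.776928] × [1.37485] = 1.06816
  L_2 = [0.645178] × [0.694641] = 0.448167
  L_3 = [2.26791e-08] × [1.31559e-10] = 2.98363e-18
Weight by the priors:
  P(Z=1)·L_1 = 0.72 × 1.06816 = 0.769072
  P(Z=2)·L_2 = 0.10 × 0.448167 = 0.0448167
  P(Z=3)·L_3 = 0.18 × 2.98363e-18 = 5.37054e-19
Denominator: 0.769072 + 0.0448167 + 5.37054e-19 = 0.813889
P(Type 1 | x₁,x₂) ≈ 0.9449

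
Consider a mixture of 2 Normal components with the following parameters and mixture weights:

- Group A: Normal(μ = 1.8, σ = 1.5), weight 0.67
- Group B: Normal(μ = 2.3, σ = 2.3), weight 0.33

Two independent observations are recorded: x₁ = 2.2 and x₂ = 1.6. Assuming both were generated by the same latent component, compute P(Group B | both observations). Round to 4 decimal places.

0.1728

Posterior ∝ prior × likelihood, so P(k | x) ∝ P(Z=k) f_k(x); normalise over all components.
Since both observations come from the same component, the likelihood for component k is f_k(x₁)·f_k(x₂).
  L_A = [0.256671] × [0.263608] = 0.0676606
  L_B = [0.173289] × [0.165603] = 0.0286972
Unnormalised posteriors:
  P(Z=A)·L_A = 0.67 × 0.0676606 = 0.0453326
  P(Z=B)·L_B = 0.33 × 0.0286972 = 0.00947009
Evidence: 0.0453326 + 0.00947009 = 0.0548027
P(Group B | x) = 0.00947009 / 0.0548027 ≈ 0.1728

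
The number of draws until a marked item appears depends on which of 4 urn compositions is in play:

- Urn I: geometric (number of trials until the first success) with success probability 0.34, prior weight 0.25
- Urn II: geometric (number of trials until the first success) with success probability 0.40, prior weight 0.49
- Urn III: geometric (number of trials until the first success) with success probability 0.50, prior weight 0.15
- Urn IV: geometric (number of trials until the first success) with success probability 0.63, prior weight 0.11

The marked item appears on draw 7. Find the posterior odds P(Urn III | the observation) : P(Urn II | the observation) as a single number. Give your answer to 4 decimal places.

0.1281

The posterior odds equal the prior odds times the likelihood ratio: (P(Z=i)/P(Z=j))·(f_i(x)/f_j(x)).
Geometric probabilities:
  f_I = 0.34·(1−0.34)^6 = 0.34·0.082654 = 0.0281023
  f_II = 0.40·(1−0.40)^6 = 0.40·0.046656 = 0.0186624
  f_III = 0.50·(1−0.50)^6 = 0.50·0.015625 = 0.0078125
  f_IV = 0.63·(1−0.63)^6 = 0.63·0.00256573 = 0.00161641
Odds = (0.15/0.49) × (0.0078125/0.0186624) = 0.306122 × 0.418622 ≈ 0.1281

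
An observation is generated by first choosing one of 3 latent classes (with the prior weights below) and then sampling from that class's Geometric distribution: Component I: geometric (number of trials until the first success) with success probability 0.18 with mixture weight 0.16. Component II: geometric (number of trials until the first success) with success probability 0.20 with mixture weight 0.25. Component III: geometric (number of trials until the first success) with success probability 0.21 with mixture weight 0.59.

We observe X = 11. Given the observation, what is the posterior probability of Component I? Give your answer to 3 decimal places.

0.188

P(component k | x) = π_k·f_k(x) / marginal(x), where marginal(x) = Σ_j π_j·f_j(x).
Geometric probabilities:
  L_I = 0.18·(1−0.18)^10 = 0.18·0.137448 = 0.0247406
  L_II = 0.20·(1−0.20)^10 = 0.20·0.107374 = 0.0214748
  L_III = 0.21·(1−0.21)^10 = 0.21·0.0946828 = 0.0198834
Prior × likelihood for each component:
  π_I·L_I = 0.16 × 0.0247406 = 0.0039585
  π_II·L_II = 0.25 × 0.0214748 = 0.00536871
  π_III·L_III = 0.59 × 0.0198834 = 0.0117312
Marginal: 0.0039585 + 0.00536871 + 0.0117312 = 0.0210584
Responsibility of Component I: 0.0039585 / 0.0210584 ≈ 0.188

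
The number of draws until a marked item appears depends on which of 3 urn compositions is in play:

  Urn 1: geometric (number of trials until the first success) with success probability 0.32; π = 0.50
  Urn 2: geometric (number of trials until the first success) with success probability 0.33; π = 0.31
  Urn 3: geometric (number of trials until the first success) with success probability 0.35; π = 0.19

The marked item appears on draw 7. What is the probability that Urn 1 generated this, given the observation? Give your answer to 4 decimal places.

0.5258

Apply Bayes' rule: the posterior for each component is proportional to its prior times its likelihood at x.
Evaluate each component's likelihood at the observed value:
  p_1 = 0.32·(1−0.32)^6 = 0.32·0.0988675 = 0.0316376
  p_2 = 0.33·(1−0.33)^6 = 0.33·0.0904584 = 0.0298513
  p_3 = 0.35·(1−0.35)^6 = 0.35·0.0754189 = 0.0263966
Multiply by the mixture weights:
  π_1·p_1 = 0.50 × 0.0316376 = 0.0158188
  π_2·p_2 = 0.31 × 0.0298513 = 0.00925389
  π_3·p_3 = 0.19 × 0.0263966 = 0.00501536
Evidence: 0.0158188 + 0.00925389 + 0.00501536 = 0.030088
So the posterior for Urn 1 is 0.0158188 / 0.030088 ≈ 0.5258.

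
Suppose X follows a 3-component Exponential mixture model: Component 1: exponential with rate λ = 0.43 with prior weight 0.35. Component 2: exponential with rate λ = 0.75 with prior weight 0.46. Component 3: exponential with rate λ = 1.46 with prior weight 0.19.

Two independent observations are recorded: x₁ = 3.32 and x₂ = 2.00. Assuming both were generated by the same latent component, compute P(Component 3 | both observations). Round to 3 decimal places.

0.015

Posterior ∝ prior × likelihood, so P(k | x) ∝ π_k f_k(x); normalise over all components.
Since both observations come from the same component, the likelihood for component k is f_k(x₁)·f_k(x₂).
  p_1 = [0.10315] × [0.18196] = 0.0187692
  p_2 = [0.0621825] × [0.167348] = 0.0104061
  p_3 = [0.0114615] × [0.0787432] = 0.000902513
Prior × likelihood for each component:
  π_1·p_1 = 0.35 × 0.0187692 = 0.00656921
  π_2·p_2 = 0.46 × 0.0104061 = 0.0047868
  π_3·p_3 = 0.19 × 0.000902513 = 0.000171478
Normaliser: 0.00656921 + 0.0047868 + 0.000171478 = 0.0115275
P(Component 3 | data) ≈ 0.015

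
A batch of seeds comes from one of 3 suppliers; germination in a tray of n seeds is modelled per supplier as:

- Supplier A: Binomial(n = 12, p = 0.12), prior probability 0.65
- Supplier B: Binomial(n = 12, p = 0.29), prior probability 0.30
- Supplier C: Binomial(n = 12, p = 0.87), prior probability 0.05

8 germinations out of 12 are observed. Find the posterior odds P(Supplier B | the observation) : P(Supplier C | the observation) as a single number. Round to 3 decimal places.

0.814

Posterior odds = (π_i f_i(x)) / (π_j f_j(x)); the normalising sum cancels.
Component likelihoods at x = 8 germinations out of 12:
  L_A = C(12,8)·0.12^8·0.88^4 = 495·4.29982e-08·0.599695 = 1.2764e-05
  L_B = C(12,8)·0.29^8·0.71^4 = 495·5.00246e-05·0.254117 = 0.00629249
  L_C = C(12,8)·0.87^8·0.13^4 = 495·0.328212·0.00028561 = 0.0464016
Posterior odds = (π_B·L_B) / (π_C·L_C) = (0.30·0.00629249) / (0.05·0.0464016) = 0.00188775 / 0.00232008 ≈ 0.814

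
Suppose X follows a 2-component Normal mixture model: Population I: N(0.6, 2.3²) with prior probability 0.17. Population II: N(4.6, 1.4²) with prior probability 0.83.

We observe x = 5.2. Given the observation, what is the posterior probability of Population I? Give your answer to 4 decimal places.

0.0182

By Bayes' theorem, P(k | x) = π_k f_k(x) / Σ_j π_j f_j(x).
Normal densities:
  p_I = (1/(2.3·√(2π)))·exp(−(5.2−0.6)²/(2·2.3²)) = 0.173453·exp(-2.00000) = 0.0234743
  p_II = (1/(1.4·√(2π)))·exp(−(5.2−4.6)²/(2·1.4²)) = 0.284959·exp(-0.09184) = 0.259955
Prior × likelihood for each component:
  π_I·p_I = 0.17 × 0.0234743 = 0.00399064
  π_II·p_II = 0.83 × 0.259955 = 0.215762
Normaliser: 0.00399064 + 0.215762 = 0.219753
Responsibility of Population I: 0.00399064 / 0.219753 ≈ 0.0182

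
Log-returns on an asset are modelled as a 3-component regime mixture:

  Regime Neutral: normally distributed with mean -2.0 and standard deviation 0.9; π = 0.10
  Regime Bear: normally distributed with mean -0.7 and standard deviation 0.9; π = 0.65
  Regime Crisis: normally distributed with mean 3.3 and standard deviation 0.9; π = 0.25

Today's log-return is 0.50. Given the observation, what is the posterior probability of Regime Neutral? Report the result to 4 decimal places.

By Bayes' theorem, P(k | x) = P(Z=k) f_k(x) / Σ_j P(Z=j) f_j(x).
Component likelihoods at x = 0.50:
  L_Neutral = (1/(0.9·√(2π)))·exp(−(0.50−-2.0)²/(2·0.9²)) = 0.443269·exp(-3.85802) = 0.00935726
  L_Bear = (1/(0.9·√(2π)))·exp(−(0.50−-0.7)²/(2·0.9²)) = 0.443269·exp(-0.88889) = 0.182233
  L_Crisis = (1/(0.9·√(2π)))·exp(−(0.50−3.3)²/(2·0.9²)) = 0.443269·exp(-4.83951) = 0.00350668
Weight by the priors:
  P(Z=Neutral)·L_Neutral = 0.10 × 0.00935726 = 0.000935726
  P(Z=Bear)·L_Bear = 0.65 × 0.182233 = 0.118452
  P(Z=Crisis)·L_Crisis = 0.25 × 0.00350668 = 0.000876671
Marginal: 0.000935726 + 0.118452 + 0.000876671 = 0.120264
P(Regime Neutral | the observation) = 0.000935726 / 0.120264 ≈ 0.0078

0.0078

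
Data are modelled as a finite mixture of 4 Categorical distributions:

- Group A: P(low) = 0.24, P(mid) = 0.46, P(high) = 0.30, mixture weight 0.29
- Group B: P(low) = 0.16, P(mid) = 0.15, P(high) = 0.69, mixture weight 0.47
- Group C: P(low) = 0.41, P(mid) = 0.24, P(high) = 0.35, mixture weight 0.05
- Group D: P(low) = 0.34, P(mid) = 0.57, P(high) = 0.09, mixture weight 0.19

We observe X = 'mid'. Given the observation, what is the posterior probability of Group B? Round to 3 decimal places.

0.217

P(component k | x) = π_k·f_k(x) / marginal(x), where marginal(x) = Σ_j π_j·f_j(x).
Component likelihoods at x = 'mid':
  p_A = P(mid | comp) = 0.46
  p_B = P(mid | comp) = 0.15
  p_C = P(mid | comp) = 0.24
  p_D = P(mid | comp) = 0.57
Unnormalised posteriors:
  π_A·p_A = 0.29 × 0.46 = 0.1334
  π_B·p_B = 0.47 × 0.15 = 0.0705
  π_C·p_C = 0.05 × 0.24 = 0.012
  π_D·p_D = 0.19 × 0.57 = 0.1083
Marginal: 0.1334 + 0.0705 + 0.012 + 0.1083 = 0.3242
P(Group B | x) ≈ 0.217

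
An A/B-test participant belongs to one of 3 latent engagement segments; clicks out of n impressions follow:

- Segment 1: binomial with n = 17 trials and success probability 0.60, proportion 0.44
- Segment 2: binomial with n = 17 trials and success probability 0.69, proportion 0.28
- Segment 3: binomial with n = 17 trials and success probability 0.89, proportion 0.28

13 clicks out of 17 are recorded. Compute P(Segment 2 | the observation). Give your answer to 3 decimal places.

0.467

Posterior ∝ prior × likelihood, so P(k | x) ∝ P(Z=k) f_k(x); normalise over all components.
Component likelihoods at x = 13 clicks out of 17:
  f_1 = 0.0795762
  f_2 = 0.176629
  f_3 = 0.0765981
Multiply by the mixture weights:
  P(Z=1)·f_1 = 0.44 × 0.0795762 = 0.0350135
  P(Z=2)·f_2 = 0.28 × 0.176629 = 0.0494561
  P(Z=3)·f_3 = 0.28 × 0.0765981 = 0.0214475
Evidence: 0.0350135 + 0.0494561 + 0.0214475 = 0.105917
P(Segment 2 | data) ≈ 0.467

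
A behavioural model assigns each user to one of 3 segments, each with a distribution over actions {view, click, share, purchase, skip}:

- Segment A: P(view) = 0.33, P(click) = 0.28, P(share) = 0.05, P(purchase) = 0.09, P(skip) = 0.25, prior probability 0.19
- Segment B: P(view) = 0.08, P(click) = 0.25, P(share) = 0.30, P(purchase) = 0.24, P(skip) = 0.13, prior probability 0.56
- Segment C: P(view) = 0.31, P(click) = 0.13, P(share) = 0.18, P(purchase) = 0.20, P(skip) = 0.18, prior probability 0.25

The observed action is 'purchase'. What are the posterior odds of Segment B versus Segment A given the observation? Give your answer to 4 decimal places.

The posterior odds equal the prior odds times the likelihood ratio: (P(Z=i)/P(Z=j))·(f_i(x)/f_j(x)).
Categorical probabilities:
  f_A = 0.09
  f_B = 0.24
  f_C = 0.2
Odds = (0.56/0.19) × (0.24/0.09) = 2.94737 × 2.66667 ≈ 7.8596

7.8596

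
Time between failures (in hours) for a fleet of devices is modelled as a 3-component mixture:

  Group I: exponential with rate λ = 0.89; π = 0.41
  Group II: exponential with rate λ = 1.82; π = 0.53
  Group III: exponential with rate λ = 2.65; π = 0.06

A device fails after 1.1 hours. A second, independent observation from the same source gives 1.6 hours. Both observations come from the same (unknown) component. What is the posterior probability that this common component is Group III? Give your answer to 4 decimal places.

The responsibility of component k is w_k f_k(x) divided by Σ_j w_j f_j(x).
Since both observations come from the same component, the likelihood for component k is f_k(x₁)·f_k(x₂).
  L_I = [0.89·e^(−0.89·1.1) = 0.89·e^(−0.9790) = 0.334361] × [0.214267] = 0.0716424
  L_II = [1.82·e^(−1.82·1.1) = 1.82·e^(−2.0020) = 0.245818] × [0.0989477] = 0.0243231
  L_III = [2.65·e^(−2.65·1.1) = 2.65·e^(−2.9150) = 0.143641] × [0.0381801] = 0.00548422
Multiply by the mixture weights:
  w_I·L_I = 0.41 × 0.0716424 = 0.0293734
  w_II·L_II = 0.53 × 0.0243231 = 0.0128913
  w_III·L_III = 0.06 × 0.00548422 = 0.000329053
Sum: 0.0293734 + 0.0128913 + 0.000329053 = 0.0425937
P(Group III | x₁, x₂) = 0.000329053 / 0.0425937 ≈ 0.0077

0.0077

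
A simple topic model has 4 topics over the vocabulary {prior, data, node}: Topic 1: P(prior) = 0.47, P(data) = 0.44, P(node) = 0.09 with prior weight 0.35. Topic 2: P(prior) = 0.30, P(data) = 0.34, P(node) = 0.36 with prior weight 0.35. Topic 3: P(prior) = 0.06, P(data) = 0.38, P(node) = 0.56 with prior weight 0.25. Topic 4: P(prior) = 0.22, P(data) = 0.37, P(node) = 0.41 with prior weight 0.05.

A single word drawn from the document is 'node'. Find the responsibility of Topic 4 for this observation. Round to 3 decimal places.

Posterior ∝ prior × likelihood, so P(k | x) ∝ P(Z=k) f_k(x); normalise over all components.
Categorical probabilities:
  L_1 = 0.09
  L_2 = 0.36
  L_3 = 0.56
  L_4 = 0.41
Prior × likelihood for each component:
  P(Z=1)·L_1 = 0.35 × 0.09 = 0.0315
  P(Z=2)·L_2 = 0.35 × 0.36 = 0.126
  P(Z=3)·L_3 = 0.25 × 0.56 = 0.14
  P(Z=4)·L_4 = 0.05 × 0.41 = 0.0205
Denominator: 0.0315 + 0.126 + 0.14 + 0.0205 = 0.318
P(Topic 4 | 'node') = 0.0205 / 0.318 ≈ 0.064

0.064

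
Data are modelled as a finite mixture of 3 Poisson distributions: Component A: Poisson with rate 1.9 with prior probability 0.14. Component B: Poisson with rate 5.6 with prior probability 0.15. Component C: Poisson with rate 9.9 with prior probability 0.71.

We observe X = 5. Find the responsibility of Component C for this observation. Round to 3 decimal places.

0.487

Posterior ∝ prior × likelihood, so P(k | x) ∝ π_k f_k(x); normalise over all components.
Evaluate each component's likelihood at the observed value:
  p_A = e^(−1.9)·1.9^5/5! = 0.0308622
  p_B = e^(−5.6)·5.6^5/5! = 0.169711
  p_C = e^(−9.9)·9.9^5/5! = 0.039763
Unnormalised posteriors:
  π_A·p_A = 0.14 × 0.0308622 = 0.00432071
  π_B·p_B = 0.15 × 0.169711 = 0.0254566
  π_C·p_C = 0.71 × 0.039763 = 0.0282317
Sum: 0.00432071 + 0.0254566 + 0.0282317 = 0.0580091
Responsibility of Component C: 0.0282317 / 0.0580091 ≈ 0.487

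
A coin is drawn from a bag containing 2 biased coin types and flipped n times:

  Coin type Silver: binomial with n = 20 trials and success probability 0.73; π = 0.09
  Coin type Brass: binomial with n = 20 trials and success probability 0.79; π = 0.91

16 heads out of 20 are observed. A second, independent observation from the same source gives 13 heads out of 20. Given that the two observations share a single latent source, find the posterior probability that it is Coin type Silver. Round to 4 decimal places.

P(component k | x) = w_k·f_k(x) / marginal(x), where marginal(x) = Σ_j w_j·f_j(x).
Since both observations come from the same component, the likelihood for component k is f_k(x₁)·f_k(x₂).
  p_Silver = [0.167461] × [0.135568] = 0.0227024
  p_Brass = [0.216872] × [0.065178] = 0.0141353
Multiply by the mixture weights:
  w_Silver·p_Silver = 0.09 × 0.0227024 = 0.00204322
  w_Brass·p_Brass = 0.91 × 0.0141353 = 0.0128631
Denominator: 0.00204322 + 0.0128631 = 0.0149064
P(Coin type Silver | data) = 0.00204322 / 0.0149064 ≈ 0.1371

0.1371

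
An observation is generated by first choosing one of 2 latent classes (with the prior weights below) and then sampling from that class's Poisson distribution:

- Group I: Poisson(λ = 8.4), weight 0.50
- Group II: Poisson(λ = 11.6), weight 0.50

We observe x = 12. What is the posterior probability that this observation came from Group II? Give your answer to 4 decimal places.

0.6622

Posterior ∝ prior × likelihood, so P(k | x) ∝ P(Z=k) f_k(x); normalise over all components.
Poisson probabilities:
  L_I = e^(−8.4)·8.4^12/12! = 0.057935
  L_II = e^(−11.6)·11.6^12/12! = 0.113591
Unnormalised posteriors:
  P(Z=I)·L_I = 0.50 × 0.057935 = 0.0289675
  P(Z=II)·L_II = 0.50 × 0.113591 = 0.0567954
Evidence: 0.0289675 + 0.0567954 = 0.0857629
P(Group II | x) = 0.0567954 / 0.0857629 ≈ 0.6622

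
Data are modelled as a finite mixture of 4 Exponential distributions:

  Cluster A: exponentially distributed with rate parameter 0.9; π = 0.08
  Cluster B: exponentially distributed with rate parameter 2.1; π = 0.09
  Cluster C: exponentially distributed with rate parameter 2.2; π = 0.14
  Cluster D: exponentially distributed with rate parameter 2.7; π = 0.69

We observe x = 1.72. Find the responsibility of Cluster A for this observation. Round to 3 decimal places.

0.338

The responsibility of component k is w_k f_k(x) divided by Σ_j w_j f_j(x).
Evaluate each component's likelihood at the observed value:
  p_A = 0.191406
  p_B = 0.0566954
  p_C = 0.0500095
  p_D = 0.0259717
Unnormalised posteriors:
  w_A·p_A = 0.08 × 0.191406 = 0.0153124
  w_B·p_B = 0.09 × 0.0566954 = 0.00510258
  w_C·p_C = 0.14 × 0.0500095 = 0.00700133
  w_D·p_D = 0.69 × 0.0259717 = 0.0179205
Marginal: 0.0153124 + 0.00510258 + 0.00700133 + 0.0179205 = 0.0453368
P(Cluster A | data) = 0.0153124 / 0.0453368 ≈ 0.338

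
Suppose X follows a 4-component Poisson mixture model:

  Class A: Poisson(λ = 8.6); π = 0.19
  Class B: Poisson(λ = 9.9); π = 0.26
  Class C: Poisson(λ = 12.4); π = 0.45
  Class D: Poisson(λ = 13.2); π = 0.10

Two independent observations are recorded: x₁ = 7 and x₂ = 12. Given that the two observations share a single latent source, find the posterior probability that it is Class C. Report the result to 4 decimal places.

Apply Bayes' rule: the posterior for each component is proportional to its prior times its likelihood at x.
Since both observations come from the same component, the likelihood for component k is f_k(x₁)·f_k(x₂).
  f_A = [0.127094] × [0.0629089] = 0.00799536
  f_B = [0.0927898] × [0.0928475] = 0.0086153
  f_C = [0.0368358] × [0.113624] = 0.00418544
  f_D = [0.0256389] × [0.108109] = 0.00277181
Weight by the priors:
  w_A·f_A = 0.19 × 0.00799536 = 0.00151912
  w_B·f_B = 0.26 × 0.0086153 = 0.00223998
  w_C·f_C = 0.45 × 0.00418544 = 0.00188345
  w_D·f_D = 0.10 × 0.00277181 = 0.000277181
Normaliser: 0.00151912 + 0.00223998 + 0.00188345 + 0.000277181 = 0.00591973
P(Class C | x₁,x₂) = 0.00188345 / 0.00591973 ≈ 0.3182

0.3182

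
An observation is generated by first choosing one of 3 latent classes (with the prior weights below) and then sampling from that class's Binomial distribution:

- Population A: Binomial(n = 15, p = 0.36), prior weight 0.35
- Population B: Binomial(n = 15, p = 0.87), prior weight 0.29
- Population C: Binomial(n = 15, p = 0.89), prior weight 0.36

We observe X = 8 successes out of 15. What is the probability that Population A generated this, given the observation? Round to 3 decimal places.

0.980

Posterior ∝ prior × likelihood, so P(k | x) ∝ π_k f_k(x); normalise over all components.
Binomial probabilities:
  L_A = 0.0798414
  L_B = 0.00132528
  L_C = 0.000493648
Multiply by the mixture weights:
  π_A·L_A = 0.35 × 0.0798414 = 0.0279445
  π_B·L_B = 0.29 × 0.00132528 = 0.00038433
  π_C·L_C = 0.36 × 0.000493648 = 0.000177713
Sum: 0.0279445 + 0.00038433 + 0.000177713 = 0.0285065
So the posterior for Population A is 0.0279445 / 0.0285065 ≈ 0.980.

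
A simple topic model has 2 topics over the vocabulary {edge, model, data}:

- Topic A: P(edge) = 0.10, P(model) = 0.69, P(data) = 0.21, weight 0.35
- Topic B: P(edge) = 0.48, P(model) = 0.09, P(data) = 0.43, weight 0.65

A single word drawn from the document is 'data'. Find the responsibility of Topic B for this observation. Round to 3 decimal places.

0.792

P(component k | x) = P(Z=k)·f_k(x) / marginal(x), where marginal(x) = Σ_j P(Z=j)·f_j(x).
Evaluate each component's likelihood at the observed value:
  p_A = P(data | comp) = 0.21
  p_B = P(data | comp) = 0.43
Multiply by the mixture weights:
  P(Z=A)·p_A = 0.35 × 0.21 = 0.0735
  P(Z=B)·p_B = 0.65 × 0.43 = 0.2795
Normaliser: 0.0735 + 0.2795 = 0.353
P(Topic B | data) ≈ 0.792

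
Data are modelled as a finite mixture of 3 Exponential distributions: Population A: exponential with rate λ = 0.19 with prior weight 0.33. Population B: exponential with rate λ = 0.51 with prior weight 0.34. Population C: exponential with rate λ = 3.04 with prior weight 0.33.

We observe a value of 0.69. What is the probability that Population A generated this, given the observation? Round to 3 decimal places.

0.183

P(component k | x) = w_k·f_k(x) / marginal(x), where marginal(x) = Σ_j w_j·f_j(x).
Exponential densities:
  p_A = 0.19·e^(−0.19·0.69) = 0.19·e^(−0.1311) = 0.166655
  p_B = 0.51·e^(−0.51·0.69) = 0.51·e^(−0.3519) = 0.358709
  p_C = 3.04·e^(−3.04·0.69) = 3.04·e^(−2.0976) = 0.373162
Prior × likelihood for each component:
  w_A·p_A = 0.33 × 0.166655 = 0.0549961
  w_B·p_B = 0.34 × 0.358709 = 0.121961
  w_C·p_C = 0.33 × 0.373162 = 0.123143
Sum: 0.0549961 + 0.121961 + 0.123143 = 0.300101
P(Population A | x) = 0.0549961 / 0.300101 ≈ 0.183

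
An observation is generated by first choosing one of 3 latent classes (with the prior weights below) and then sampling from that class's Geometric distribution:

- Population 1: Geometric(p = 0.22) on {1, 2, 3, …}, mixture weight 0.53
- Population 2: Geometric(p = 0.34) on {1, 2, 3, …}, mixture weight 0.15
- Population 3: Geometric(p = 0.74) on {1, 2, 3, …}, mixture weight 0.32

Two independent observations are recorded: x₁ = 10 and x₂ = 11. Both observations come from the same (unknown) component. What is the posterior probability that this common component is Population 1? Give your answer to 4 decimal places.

0.9725

Apply Bayes' rule: the posterior for each component is proportional to its prior times its likelihood at x.
Since both observations come from the same component, the likelihood for component k is f_k(x₁)·f_k(x₂).
  p_1 = [0.0235112] × [0.0183387] = 0.000431164
  p_2 = [0.00807931] × [0.00533235] = 4.30817e-05
  p_3 = [4.01783e-06] × [1.04464e-06] = 4.19717e-12
Unnormalised posteriors:
  π_1·p_1 = 0.53 × 0.000431164 = 0.000228517
  π_2·p_2 = 0.15 × 4.30817e-05 = 6.46225e-06
  π_3·p_3 = 0.32 × 4.19717e-12 = 1.3431e-12
Normaliser: 0.000228517 + 6.46225e-06 + 1.3431e-12 = 0.000234979
So the posterior for Population 1 is 0.000228517 / 0.000234979 ≈ 0.9725.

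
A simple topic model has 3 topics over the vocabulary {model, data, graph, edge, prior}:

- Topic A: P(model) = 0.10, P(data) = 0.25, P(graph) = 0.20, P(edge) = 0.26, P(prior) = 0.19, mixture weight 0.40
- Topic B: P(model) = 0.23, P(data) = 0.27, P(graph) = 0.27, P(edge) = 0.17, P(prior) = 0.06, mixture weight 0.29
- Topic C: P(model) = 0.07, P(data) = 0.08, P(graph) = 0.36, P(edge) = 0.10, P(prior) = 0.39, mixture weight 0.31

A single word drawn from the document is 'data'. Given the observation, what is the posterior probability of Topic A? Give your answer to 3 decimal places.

Apply Bayes' rule: the posterior for each component is proportional to its prior times its likelihood at x.
Categorical probabilities:
  f_A = P(data | comp) = 0.25
  f_B = P(data | comp) = 0.27
  f_C = P(data | comp) = 0.08
Unnormalised posteriors:
  P(Z=A)·f_A = 0.40 × 0.25 = 0.1
  P(Z=B)·f_B = 0.29 × 0.27 = 0.0783
  P(Z=C)·f_C = 0.31 × 0.08 = 0.0248
Marginal: 0.1 + 0.0783 + 0.0248 = 0.2031
So the posterior for Topic A is 0.1 / 0.2031 ≈ 0.492.

0.492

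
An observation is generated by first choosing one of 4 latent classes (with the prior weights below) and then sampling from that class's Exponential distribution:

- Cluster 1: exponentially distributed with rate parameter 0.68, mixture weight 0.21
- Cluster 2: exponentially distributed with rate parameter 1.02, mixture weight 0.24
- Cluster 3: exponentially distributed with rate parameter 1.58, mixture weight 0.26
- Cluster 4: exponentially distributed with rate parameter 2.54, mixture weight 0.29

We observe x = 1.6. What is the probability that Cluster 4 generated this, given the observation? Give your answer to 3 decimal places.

By Bayes' theorem, P(k | x) = w_k f_k(x) / Σ_j w_j f_j(x).
Component likelihoods at x = 1.6:
  p_1 = 0.229085
  p_2 = 0.199449
  p_3 = 0.126113
  p_4 = 0.0436376
Unnormalised posteriors:
  w_1·p_1 = 0.21 × 0.229085 = 0.0481078
  w_2·p_2 = 0.24 × 0.199449 = 0.0478677
  w_3·p_3 = 0.26 × 0.126113 = 0.0327894
  w_4·p_4 = 0.29 × 0.0436376 = 0.0126549
Marginal: 0.0481078 + 0.0478677 + 0.0327894 + 0.0126549 = 0.14142
P(Cluster 4 | 1.6) = 0.0126549 / 0.14142 ≈ 0.089

0.089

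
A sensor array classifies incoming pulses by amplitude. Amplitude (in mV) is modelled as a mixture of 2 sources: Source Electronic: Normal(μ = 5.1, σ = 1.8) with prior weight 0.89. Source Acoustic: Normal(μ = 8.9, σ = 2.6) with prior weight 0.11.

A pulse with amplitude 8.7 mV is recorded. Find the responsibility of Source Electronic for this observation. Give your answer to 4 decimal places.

By Bayes' theorem, P(k | x) = w_k f_k(x) / Σ_j w_j f_j(x).
Evaluate each component's likelihood at the observed value:
  f_Electronic = (1/(1.8·√(2π)))·exp(−(8.7−5.1)²/(2·1.8²)) = 0.221635·exp(-2.00000) = 0.029995
  f_Acoustic = (1/(2.6·√(2π)))·exp(−(8.7−8.9)²/(2·2.6²)) = 0.153439·exp(-0.00296) = 0.152986
Multiply by the mixture weights:
  w_Electronic·f_Electronic = 0.89 × 0.029995 = 0.0266955
  w_Acoustic·f_Acoustic = 0.11 × 0.152986 = 0.0168285
Evidence: 0.0266955 + 0.0168285 = 0.043524
P(Source Electronic | data) ≈ 0.6134

0.6134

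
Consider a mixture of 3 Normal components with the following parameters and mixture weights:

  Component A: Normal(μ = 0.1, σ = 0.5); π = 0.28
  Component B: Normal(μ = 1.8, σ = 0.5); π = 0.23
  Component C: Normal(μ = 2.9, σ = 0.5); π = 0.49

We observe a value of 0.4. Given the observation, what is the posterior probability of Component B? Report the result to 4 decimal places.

By Bayes' theorem, P(k | x) = π_k f_k(x) / Σ_j π_j f_j(x).
Component likelihoods at x = 0.4:
  L_A = 0.666449
  L_B = 0.0158309
  L_C = 2.97344e-06
Unnormalised posteriors:
  π_A·L_A = 0.28 × 0.666449 = 0.186606
  π_B·L_B = 0.23 × 0.0158309 = 0.00364111
  π_C·L_C = 0.49 × 2.97344e-06 = 1.45699e-06
Denominator: 0.186606 + 0.00364111 + 1.45699e-06 = 0.190248
P(Component B | data) ≈ 0.0191

0.0191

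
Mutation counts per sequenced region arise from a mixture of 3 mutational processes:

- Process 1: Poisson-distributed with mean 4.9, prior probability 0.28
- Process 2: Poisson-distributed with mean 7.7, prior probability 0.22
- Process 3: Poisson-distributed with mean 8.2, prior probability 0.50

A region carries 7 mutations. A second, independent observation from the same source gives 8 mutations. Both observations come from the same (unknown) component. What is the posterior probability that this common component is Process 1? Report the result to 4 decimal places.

0.1105

Apply Bayes' rule: the posterior for each component is proportional to its prior times its likelihood at x.
Since both observations come from the same component, the likelihood for component k is f_k(x₁)·f_k(x₂).
  p_1 = [e^(−4.9)·4.9^7/7! = 0.100207] × [0.0613769] = 0.00615041
  p_2 = [e^(−7.7)·7.7^7/7! = 0.144191] × [0.138783] = 0.0200113
  p_3 = [e^(−8.2)·8.2^7/7! = 0.135848] × [0.139244] = 0.0189159
Multiply by the mixture weights:
  π_1·p_1 = 0.28 × 0.00615041 = 0.00172212
  π_2·p_2 = 0.22 × 0.0200113 = 0.00440248
  π_3·p_3 = 0.50 × 0.0189159 = 0.00945795
Evidence: 0.00172212 + 0.00440248 + 0.00945795 = 0.0155826
Responsibility of Process 1: 0.00172212 / 0.0155826 ≈ 0.1105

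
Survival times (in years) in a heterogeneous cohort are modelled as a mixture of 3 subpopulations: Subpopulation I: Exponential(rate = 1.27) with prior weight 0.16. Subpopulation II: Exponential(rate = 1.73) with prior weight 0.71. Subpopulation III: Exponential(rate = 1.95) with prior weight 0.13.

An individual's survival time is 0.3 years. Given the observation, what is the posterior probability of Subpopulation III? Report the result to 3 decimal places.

0.140

By Bayes' theorem, P(k | x) = w_k f_k(x) / Σ_j w_j f_j(x).
Exponential densities:
  L_I = 1.27·e^(−1.27·0.3) = 1.27·e^(−0.3810) = 0.867636
  L_II = 1.73·e^(−1.73·0.3) = 1.73·e^(−0.5190) = 1.02955
  L_III = 1.95·e^(−1.95·0.3) = 1.95·e^(−0.5850) = 1.08636
Unnormalised posteriors:
  w_I·L_I = 0.16 × 0.867636 = 0.138822
  w_II·L_II = 0.71 × 1.02955 = 0.73098
  w_III·L_III = 0.13 × 1.08636 = 0.141226
Denominator: 0.138822 + 0.73098 + 0.141226 = 1.01103
So the posterior for Subpopulation III is 0.141226 / 1.01103 ≈ 0.140.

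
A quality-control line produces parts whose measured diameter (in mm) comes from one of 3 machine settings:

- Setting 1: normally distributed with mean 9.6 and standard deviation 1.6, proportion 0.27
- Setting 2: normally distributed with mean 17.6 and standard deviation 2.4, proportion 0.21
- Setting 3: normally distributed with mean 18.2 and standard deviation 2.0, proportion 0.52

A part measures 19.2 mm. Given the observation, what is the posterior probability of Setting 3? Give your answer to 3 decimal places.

P(component k | x) = π_k·f_k(x) / marginal(x), where marginal(x) = Σ_j π_j·f_j(x).
Evaluate each component's likelihood at the observed value:
  p_1 = 3.79743e-09
  p_2 = 0.133103
  p_3 = 0.176033
Multiply by the mixture weights:
  π_1·p_1 = 0.27 × 3.79743e-09 = 1.02531e-09
  π_2·p_2 = 0.21 × 0.133103 = 0.0279517
  π_3·p_3 = 0.52 × 0.176033 = 0.091537
Evidence: 1.02531e-09 + 0.0279517 + 0.091537 = 0.119489
P(Setting 3 | 19.2 mm) ≈ 0.766

0.766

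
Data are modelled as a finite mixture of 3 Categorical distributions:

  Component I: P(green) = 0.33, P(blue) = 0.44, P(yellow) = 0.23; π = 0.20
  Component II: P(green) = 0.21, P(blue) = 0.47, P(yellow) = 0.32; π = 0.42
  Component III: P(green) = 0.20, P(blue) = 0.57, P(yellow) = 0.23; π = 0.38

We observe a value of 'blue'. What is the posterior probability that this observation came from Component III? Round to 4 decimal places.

0.4315

P(component k | x) = π_k·f_k(x) / marginal(x), where marginal(x) = Σ_j π_j·f_j(x).
Categorical probabilities:
  L_I = P(blue | comp) = 0.44
  L_II = P(blue | comp) = 0.47
  L_III = P(blue | comp) = 0.57
Unnormalised posteriors:
  π_I·L_I = 0.20 × 0.44 = 0.088
  π_II·L_II = 0.42 × 0.47 = 0.1974
  π_III·L_III = 0.38 × 0.57 = 0.2166
Evidence: 0.088 + 0.1974 + 0.2166 = 0.502
P(Component III | data) ≈ 0.4315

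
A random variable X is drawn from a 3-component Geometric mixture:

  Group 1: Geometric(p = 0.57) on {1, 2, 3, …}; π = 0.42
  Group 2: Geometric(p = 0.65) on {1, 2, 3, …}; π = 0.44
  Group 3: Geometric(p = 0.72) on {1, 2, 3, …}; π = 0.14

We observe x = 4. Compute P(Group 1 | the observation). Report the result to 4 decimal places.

0.5680

Posterior ∝ prior × likelihood, so P(k | x) ∝ P(Z=k) f_k(x); normalise over all components.
Evaluate each component's likelihood at the observed value:
  f_1 = 0.57·(1−0.57)^3 = 0.57·0.079507 = 0.045319
  f_2 = 0.65·(1−0.65)^3 = 0.65·0.042875 = 0.0278687
  f_3 = 0.72·(1−0.72)^3 = 0.72·0.021952 = 0.0158054
Unnormalised posteriors:
  P(Z=1)·f_1 = 0.42 × 0.045319 = 0.019034
  P(Z=2)·f_2 = 0.44 × 0.0278687 = 0.0122622
  P(Z=3)·f_3 = 0.14 × 0.0158054 = 0.00221276
Sum: 0.019034 + 0.0122622 + 0.00221276 = 0.033509
So the posterior for Group 1 is 0.019034 / 0.033509 ≈ 0.5680.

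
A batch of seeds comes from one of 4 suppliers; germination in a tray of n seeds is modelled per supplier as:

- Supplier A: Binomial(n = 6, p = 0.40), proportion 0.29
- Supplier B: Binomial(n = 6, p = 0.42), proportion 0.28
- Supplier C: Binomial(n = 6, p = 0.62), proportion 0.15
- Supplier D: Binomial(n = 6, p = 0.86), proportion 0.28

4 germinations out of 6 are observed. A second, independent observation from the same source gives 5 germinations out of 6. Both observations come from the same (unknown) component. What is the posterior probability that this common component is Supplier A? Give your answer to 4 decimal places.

0.0472

By Bayes' theorem, P(k | x) = P(Z=k) f_k(x) / Σ_j P(Z=j) f_j(x).
Since both observations come from the same component, the likelihood for component k is f_k(x₁)·f_k(x₂).
  L_A = [0.13824] × [0.036864] = 0.00509608
  L_B = [0.157016] × [0.0454805] = 0.00714118
  L_C = [0.320055] × [0.208878] = 0.0668526
  L_D = [0.16082] × [0.395159] = 0.0635496
Prior × likelihood for each component:
  P(Z=A)·L_A = 0.29 × 0.00509608 = 0.00147786
  P(Z=B)·L_B = 0.28 × 0.00714118 = 0.00199953
  P(Z=C)·L_C = 0.15 × 0.0668526 = 0.0100279
  P(Z=D)·L_D = 0.28 × 0.0635496 = 0.0177939
Sum: 0.00147786 + 0.00199953 + 0.0100279 + 0.0177939 = 0.0312992
So the posterior for Supplier A is 0.00147786 / 0.0312992 ≈ 0.0472.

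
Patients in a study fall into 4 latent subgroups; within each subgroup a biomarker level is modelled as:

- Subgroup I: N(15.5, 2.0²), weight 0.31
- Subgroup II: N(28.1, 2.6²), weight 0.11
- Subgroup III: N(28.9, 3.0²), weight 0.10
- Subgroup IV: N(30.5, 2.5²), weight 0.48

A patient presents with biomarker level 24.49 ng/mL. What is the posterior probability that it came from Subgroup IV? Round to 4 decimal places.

0.2799

Apply Bayes' rule: the posterior for each component is proportional to its prior times its likelihood at x.
Normal densities:
  p_I = 8.17362e-06
  p_II = 0.0585214
  p_III = 0.0451394
  p_IV = 0.00887216
Prior × likelihood for each component:
  π_I·p_I = 0.31 × 8.17362e-06 = 2.53382e-06
  π_II·p_II = 0.11 × 0.0585214 = 0.00643735
  π_III·p_III = 0.10 × 0.0451394 = 0.00451394
  π_IV·p_IV = 0.48 × 0.00887216 = 0.00425864
Denominator: 2.53382e-06 + 0.00643735 + 0.00451394 + 0.00425864 = 0.0152125
P(Subgroup IV | x) ≈ 0.2799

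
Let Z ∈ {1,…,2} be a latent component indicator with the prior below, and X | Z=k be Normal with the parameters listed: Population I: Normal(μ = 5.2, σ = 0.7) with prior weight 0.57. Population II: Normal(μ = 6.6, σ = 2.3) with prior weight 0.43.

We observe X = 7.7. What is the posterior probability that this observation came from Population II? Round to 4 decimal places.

0.9918

By Bayes' theorem, P(k | x) = π_k f_k(x) / Σ_j π_j f_j(x).
Evaluate each component's likelihood at the observed value:
  p_I = (1/(0.7·√(2π)))·exp(−(7.7−5.2)²/(2·0.7²)) = 0.569918·exp(-6.37755) = 0.000968449
  p_II = (1/(2.3·√(2π)))·exp(−(7.7−6.6)²/(2·2.3²)) = 0.173453·exp(-0.11437) = 0.154708
Unnormalised posteriors:
  π_I·p_I = 0.57 × 0.000968449 = 0.000552016
  π_II·p_II = 0.43 × 0.154708 = 0.0665245
Normaliser: 0.000552016 + 0.0665245 = 0.0670766
Responsibility of Population II: 0.0665245 / 0.0670766 ≈ 0.9918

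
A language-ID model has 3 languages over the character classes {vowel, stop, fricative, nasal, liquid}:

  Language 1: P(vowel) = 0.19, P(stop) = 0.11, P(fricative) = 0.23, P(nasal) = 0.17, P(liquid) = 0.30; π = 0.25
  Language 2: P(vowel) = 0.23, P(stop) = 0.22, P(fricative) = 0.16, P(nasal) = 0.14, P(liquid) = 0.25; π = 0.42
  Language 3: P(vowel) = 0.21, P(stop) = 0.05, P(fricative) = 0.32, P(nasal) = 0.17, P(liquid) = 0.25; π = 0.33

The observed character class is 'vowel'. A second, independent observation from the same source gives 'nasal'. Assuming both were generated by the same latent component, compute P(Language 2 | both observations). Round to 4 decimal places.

0.4052

Apply Bayes' rule: the posterior for each component is proportional to its prior times its likelihood at x.
Since both observations come from the same component, the likelihood for component k is f_k(x₁)·f_k(x₂).
  L_1 = [0.19] × [0.17] = 0.0323
  L_2 = [0.23] × [0.14] = 0.0322
  L_3 = [0.21] × [0.17] = 0.0357
Weight by the priors:
  π_1·L_1 = 0.25 × 0.0323 = 0.008075
  π_2·L_2 = 0.42 × 0.0322 = 0.013524
  π_3·L_3 = 0.33 × 0.0357 = 0.011781
Marginal: 0.008075 + 0.013524 + 0.011781 = 0.03338
P(Language 2 | x₁,x₂) = 0.013524 / 0.03338 ≈ 0.4052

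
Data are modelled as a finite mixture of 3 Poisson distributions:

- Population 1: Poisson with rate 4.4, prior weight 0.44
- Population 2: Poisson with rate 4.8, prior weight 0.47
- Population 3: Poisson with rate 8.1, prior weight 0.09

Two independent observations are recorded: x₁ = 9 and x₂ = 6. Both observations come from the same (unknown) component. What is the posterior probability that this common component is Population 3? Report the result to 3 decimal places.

P(component k | x) = P(Z=k)·f_k(x) / marginal(x), where marginal(x) = Σ_j P(Z=j)·f_j(x).
Since both observations come from the same component, the likelihood for component k is f_k(x₁)·f_k(x₂).
  p_1 = [0.020913] × [0.123734] = 0.00258764
  p_2 = [0.0306757] × [0.139798] = 0.00428841
  p_3 = [0.12555] × [0.119067] = 0.0149489
Prior × likelihood for each component:
  P(Z=1)·p_1 = 0.44 × 0.00258764 = 0.00113856
  P(Z=2)·p_2 = 0.47 × 0.00428841 = 0.00201555
  P(Z=3)·p_3 = 0.09 × 0.0149489 = 0.0013454
Sum: 0.00113856 + 0.00201555 + 0.0013454 = 0.00449951
So the posterior for Population 3 is 0.0013454 / 0.00449951 ≈ 0.299.

0.299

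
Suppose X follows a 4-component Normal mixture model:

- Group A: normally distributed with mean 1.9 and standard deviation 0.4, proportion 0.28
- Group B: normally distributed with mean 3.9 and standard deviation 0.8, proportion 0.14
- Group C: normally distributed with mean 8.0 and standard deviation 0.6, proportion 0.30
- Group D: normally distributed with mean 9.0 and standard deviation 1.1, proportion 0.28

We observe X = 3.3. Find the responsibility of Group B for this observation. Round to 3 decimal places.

0.989

P(component k | x) = P(Z=k)·f_k(x) / marginal(x), where marginal(x) = Σ_j P(Z=j)·f_j(x).
Component likelihoods at x = 3.3:
  p_A = 0.00218171
  p_B = 0.376422
  p_C = 3.15038e-14
  p_D = 5.35605e-07
Unnormalised posteriors:
  P(Z=A)·p_A = 0.28 × 0.00218171 = 0.000610878
  P(Z=B)·p_B = 0.14 × 0.376422 = 0.0526991
  P(Z=C)·p_C = 0.30 × 3.15038e-14 = 9.45114e-15
  P(Z=D)·p_D = 0.28 × 5.35605e-07 = 1.49969e-07
Denominator: 0.000610878 + 0.0526991 + 9.45114e-15 + 1.49969e-07 = 0.0533101
Responsibility of Group B: 0.0526991 / 0.0533101 ≈ 0.989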